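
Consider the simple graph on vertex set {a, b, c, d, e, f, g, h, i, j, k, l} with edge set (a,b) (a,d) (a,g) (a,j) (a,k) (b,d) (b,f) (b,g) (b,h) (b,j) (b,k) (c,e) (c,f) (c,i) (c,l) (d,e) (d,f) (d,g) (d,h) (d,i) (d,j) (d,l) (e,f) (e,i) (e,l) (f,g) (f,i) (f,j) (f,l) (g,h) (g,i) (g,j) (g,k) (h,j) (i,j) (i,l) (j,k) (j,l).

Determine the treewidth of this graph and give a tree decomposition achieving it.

The largest bag has 5 vertices, giving width 4; this decomposition certifies tw(G) ≤ 4. For the lower bound, the 5 vertices {b, d, g, h, j} are pairwise adjacent, and any tree decomposition puts a clique entirely inside one bag — forcing width ≥ 4. Therefore the treewidth is 4.

Treewidth 4.
One optimal decomposition is:
Bags: B1 = {b, d, f, g, j}  B2 = {a, b, d, g, j}  B3 = {b, d, g, h, j}  B4 = {a, b, g, j, k}  B5 = {d, f, g, i, j}  B6 = {d, f, i, j, l}  B7 = {d, e, f, i, l}  B8 = {c, e, f, i, l}
Tree: B1–B2, B2–B3, B2–B4, B1–B5, B5–B6, B6–B7, B7–B8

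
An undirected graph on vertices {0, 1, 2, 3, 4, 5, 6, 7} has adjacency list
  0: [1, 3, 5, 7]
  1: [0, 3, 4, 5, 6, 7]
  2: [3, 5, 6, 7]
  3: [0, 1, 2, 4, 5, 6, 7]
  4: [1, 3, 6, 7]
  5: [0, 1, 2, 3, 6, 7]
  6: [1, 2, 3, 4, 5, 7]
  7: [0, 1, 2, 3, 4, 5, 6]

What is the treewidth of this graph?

4

A width-4 tree decomposition is:
Bags: B1 = {1, 3, 4, 6, 7}  B2 = {1, 3, 5, 6, 7}  B3 = {0, 1, 3, 5, 7}  B4 = {2, 3, 5, 6, 7}
Tree: B1–B2, B2–B3, B2–B4
Every bag has size at most 5, so the width is 5 − 1 = 4 and tw(G) ≤ 4. On the other hand G contains the 5-clique {1, 3, 4, 6, 7}. A clique must lie in a single bag of any decomposition, so no decomposition can have width below 4. The upper and lower bounds meet at 4, so that is the treewidth.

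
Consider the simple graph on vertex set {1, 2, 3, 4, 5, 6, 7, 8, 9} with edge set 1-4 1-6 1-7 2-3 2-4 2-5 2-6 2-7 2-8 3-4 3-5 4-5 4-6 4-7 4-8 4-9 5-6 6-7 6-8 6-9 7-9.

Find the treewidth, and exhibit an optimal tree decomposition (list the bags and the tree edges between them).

The largest bag has 4 vertices, giving width 3; this decomposition certifies tw(G) ≤ 3. Conversely, {2, 3, 4, 5} is a clique of size 4, and the vertices of any clique must share a bag in every tree decomposition; so some bag has ≥ 4 vertices and tw(G) ≥ 3. The upper and lower bounds meet at 3, so that is the treewidth.

Treewidth 3.
One such decomposition:
Bags: B1 = {2, 4, 6, 7}  B2 = {2, 4, 6, 8}  B3 = {4, 6, 7, 9}  B4 = {2, 4, 5, 6}  B5 = {1, 4, 6, 7}  B6 = {2, 3, 4, 5}
Tree: B1–B2, B1–B3, B2–B4, B1–B5, B4–B6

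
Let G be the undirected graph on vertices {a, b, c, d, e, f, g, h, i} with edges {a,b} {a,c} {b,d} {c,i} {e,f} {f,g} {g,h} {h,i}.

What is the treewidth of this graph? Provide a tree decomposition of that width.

Every bag has size at most 2, so the width is 2 − 1 = 1 and tw(G) ≤ 1. Since G has at least one edge (e.g. d–b), it is not an edgeless graph, so tw(G) ≥ 1. The upper and lower bounds meet at 1, so that is the treewidth.

Treewidth 1.
Bags: B1 = {b, d}  B2 = {a, b}  B3 = {a, c}  B4 = {c, i}  B5 = {h, i}  B6 = {g, h}  B7 = {f, g}  B8 = {e, f}
Tree: B1–B2, B2–B3, B3–B4, B4–B5, B5–B6, B6–B7, B7–B8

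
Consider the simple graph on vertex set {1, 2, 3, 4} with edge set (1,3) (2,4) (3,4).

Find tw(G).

A width-1 tree decomposition is:
Bags: B1 = {3, 4}  B2 = {2, 4}  B3 = {1, 3}
Tree: B1–B2, B1–B3
Each bag holds 2 vertices, so the decomposition has width 1, which upper-bounds the treewidth. Any graph with an edge has treewidth ≥ 1, and G has the edge 3–4. Combining the bounds, tw(G) = 1.

1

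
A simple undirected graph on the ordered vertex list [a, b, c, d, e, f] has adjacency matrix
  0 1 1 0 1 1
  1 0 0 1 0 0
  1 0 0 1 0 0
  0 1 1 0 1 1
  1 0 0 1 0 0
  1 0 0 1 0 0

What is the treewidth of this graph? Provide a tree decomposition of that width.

Treewidth 2.
One optimal decomposition is:
Bags: B1 = {a, c, d}  B2 = {a, d, f}  B3 = {a, d, e}  B4 = {a, b, d}
Tree: B1–B2, B2–B3, B3–B4

Every bag has size at most 3, so the width is 3 − 1 = 2 and tw(G) ≤ 2. Since c–d–f–a–c is a cycle in G, G is not acyclic. Forests are exactly the graphs of treewidth ≤ 1, so tw(G) ≥ 2. Hence tw(G) = 2 exactly.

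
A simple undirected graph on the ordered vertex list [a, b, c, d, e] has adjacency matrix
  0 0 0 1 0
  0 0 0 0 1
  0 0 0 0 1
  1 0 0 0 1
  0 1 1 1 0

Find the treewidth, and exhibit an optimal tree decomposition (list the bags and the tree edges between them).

Treewidth 1.
Bags: B1 = {c, e}  B2 = {d, e}  B3 = {a, d}  B4 = {b, e}
Tree: B1–B2, B2–B3, B1–B4

Each bag holds 2 vertices, so the decomposition has width 1, which upper-bounds the treewidth. Any graph with an edge has treewidth ≥ 1, and G has the edge e–c. Therefore the treewidth is 1.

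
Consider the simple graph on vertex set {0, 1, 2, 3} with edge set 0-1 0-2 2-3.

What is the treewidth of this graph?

1

A width-1 tree decomposition is:
Bags: B1 = {0, 1}  B2 = {0, 2}  B3 = {2, 3}
Tree: B1–B2, B2–B3
Each bag holds 2 vertices, so the decomposition has width 1, which upper-bounds the treewidth. Any graph with an edge has treewidth ≥ 1, and G has the edge 1–0. Therefore the treewidth is 1.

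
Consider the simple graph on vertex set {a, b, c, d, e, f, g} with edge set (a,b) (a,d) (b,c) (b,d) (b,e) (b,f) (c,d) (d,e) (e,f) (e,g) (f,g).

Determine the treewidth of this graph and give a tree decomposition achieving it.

Treewidth 2.
One such decomposition:
Bags: B1 = {b, e, f}  B2 = {b, d, e}  B3 = {e, f, g}  B4 = {b, c, d}  B5 = {a, b, d}
Tree: B1–B2, B1–B3, B2–B4, B4–B5

Every bag has size at most 3, so the width is 3 − 1 = 2 and tw(G) ≤ 2. Conversely, {e, f, g} is a clique of size 3, and the vertices of any clique must share a bag in every tree decomposition; so some bag has ≥ 3 vertices and tw(G) ≥ 2. Therefore the treewidth is 2.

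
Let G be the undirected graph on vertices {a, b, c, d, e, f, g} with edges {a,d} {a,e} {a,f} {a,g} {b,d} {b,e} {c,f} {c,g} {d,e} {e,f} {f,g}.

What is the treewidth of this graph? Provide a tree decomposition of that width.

Treewidth 2.
Bags: B1 = {a, f, g}  B2 = {a, e, f}  B3 = {a, d, e}  B4 = {b, d, e}  B5 = {c, f, g}
Tree: B1–B2, B2–B3, B3–B4, B1–B5

Every bag has size at most 3, so the width is 3 − 1 = 2 and tw(G) ≤ 2. On the other hand G contains the 3-clique {a, d, e}. A clique must lie in a single bag of any decomposition, so no decomposition can have width below 2. Therefore the treewidth is 2.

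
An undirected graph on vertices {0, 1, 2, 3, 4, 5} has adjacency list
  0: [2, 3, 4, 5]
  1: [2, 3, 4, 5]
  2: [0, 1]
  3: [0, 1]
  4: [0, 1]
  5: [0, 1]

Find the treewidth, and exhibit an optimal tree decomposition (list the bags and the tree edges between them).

Treewidth 2.
Bags: B1 = {0, 1, 5}  B2 = {0, 1, 4}  B3 = {0, 1, 3}  B4 = {0, 1, 2}
Tree: B1–B2, B2–B3, B3–B4

The largest bag has 3 vertices, giving width 2; this decomposition certifies tw(G) ≤ 2. The edges 1–5–0–4–1 form a cycle, so G is not a tree and its treewidth is at least 2. Combining the bounds, tw(G) = 2.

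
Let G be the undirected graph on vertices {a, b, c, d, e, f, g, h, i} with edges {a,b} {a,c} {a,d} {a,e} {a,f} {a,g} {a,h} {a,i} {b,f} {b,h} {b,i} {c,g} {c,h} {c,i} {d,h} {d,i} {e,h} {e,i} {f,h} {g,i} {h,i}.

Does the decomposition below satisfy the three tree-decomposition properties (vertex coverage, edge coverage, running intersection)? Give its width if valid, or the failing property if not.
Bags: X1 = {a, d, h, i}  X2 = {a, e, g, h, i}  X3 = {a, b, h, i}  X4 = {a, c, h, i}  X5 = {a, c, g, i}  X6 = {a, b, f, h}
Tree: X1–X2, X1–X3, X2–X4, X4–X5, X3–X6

A tree decomposition must satisfy three properties: every vertex lies in some bag; for every edge, both endpoints lie together in some bag; and for every vertex, the bags containing it form a connected subtree. Here bags containing vertex g are not connected in the tree, so the decomposition is invalid.

No — bags containing vertex g are not connected in the tree.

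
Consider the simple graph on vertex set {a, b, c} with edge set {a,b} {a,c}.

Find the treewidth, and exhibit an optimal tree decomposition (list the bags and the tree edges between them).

Treewidth 1.
Bags: B1 = {a, c}  B2 = {a, b}
Tree: B1–B2

The largest bag has 2 vertices, giving width 1; this decomposition certifies tw(G) ≤ 1. Any graph with an edge has treewidth ≥ 1, and G has the edge a–c. Combining the bounds, tw(G) = 1.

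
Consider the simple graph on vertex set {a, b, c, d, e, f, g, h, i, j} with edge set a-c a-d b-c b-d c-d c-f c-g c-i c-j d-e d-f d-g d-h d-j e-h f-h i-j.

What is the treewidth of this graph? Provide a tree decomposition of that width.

The largest bag has 3 vertices, giving width 2; this decomposition certifies tw(G) ≤ 2. Conversely, {d, e, h} is a clique of size 3, and the vertices of any clique must share a bag in every tree decomposition; so some bag has ≥ 3 vertices and tw(G) ≥ 2. Hence tw(G) = 2 exactly.

Treewidth 2.
Bags: B1 = {d, f, h}  B2 = {c, d, f}  B3 = {c, d, g}  B4 = {c, d, j}  B5 = {c, i, j}  B6 = {a, c, d}  B7 = {d, e, h}  B8 = {b, c, d}
Tree: B1–B2, B2–B3, B3–B4, B4–B5, B3–B6, B1–B7, B2–B8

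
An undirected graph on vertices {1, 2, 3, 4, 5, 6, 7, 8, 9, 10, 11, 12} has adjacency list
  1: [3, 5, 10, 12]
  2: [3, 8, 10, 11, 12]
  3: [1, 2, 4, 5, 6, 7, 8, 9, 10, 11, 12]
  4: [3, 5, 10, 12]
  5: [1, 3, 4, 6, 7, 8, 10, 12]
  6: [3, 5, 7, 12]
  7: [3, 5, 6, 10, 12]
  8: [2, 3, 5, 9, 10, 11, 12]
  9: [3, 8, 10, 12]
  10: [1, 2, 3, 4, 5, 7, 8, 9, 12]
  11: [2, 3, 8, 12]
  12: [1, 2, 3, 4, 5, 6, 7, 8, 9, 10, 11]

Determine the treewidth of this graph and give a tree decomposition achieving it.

The largest bag has 5 vertices, giving width 4; this decomposition certifies tw(G) ≤ 4. Conversely, {3, 8, 9, 10, 12} is a clique of size 5, and the vertices of any clique must share a bag in every tree decomposition; so some bag has ≥ 5 vertices and tw(G) ≥ 4. The upper and lower bounds meet at 4, so that is the treewidth.

Treewidth 4.
One optimal decomposition is:
Bags: B1 = {3, 4, 5, 10, 12}  B2 = {3, 5, 8, 10, 12}  B3 = {2, 3, 8, 10, 12}  B4 = {2, 3, 8, 11, 12}  B5 = {3, 8, 9, 10, 12}  B6 = {3, 5, 7, 10, 12}  B7 = {3, 5, 6, 7, 12}  B8 = {1, 3, 5, 10, 12}
Tree: B1–B2, B2–B3, B3–B4, B3–B5, B1–B6, B6–B7, B2–B8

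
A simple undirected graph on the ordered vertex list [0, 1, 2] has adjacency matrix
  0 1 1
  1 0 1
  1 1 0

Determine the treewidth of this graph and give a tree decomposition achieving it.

Treewidth 2.
Bags: B1 = {0, 1, 2}
Tree: (single bag)

A single bag containing all 3 vertices is trivially a valid decomposition of width 2. On the other hand G contains the 3-clique {0, 1, 2}. A clique must lie in a single bag of any decomposition, so no decomposition can have width below 2. Therefore the treewidth is 2.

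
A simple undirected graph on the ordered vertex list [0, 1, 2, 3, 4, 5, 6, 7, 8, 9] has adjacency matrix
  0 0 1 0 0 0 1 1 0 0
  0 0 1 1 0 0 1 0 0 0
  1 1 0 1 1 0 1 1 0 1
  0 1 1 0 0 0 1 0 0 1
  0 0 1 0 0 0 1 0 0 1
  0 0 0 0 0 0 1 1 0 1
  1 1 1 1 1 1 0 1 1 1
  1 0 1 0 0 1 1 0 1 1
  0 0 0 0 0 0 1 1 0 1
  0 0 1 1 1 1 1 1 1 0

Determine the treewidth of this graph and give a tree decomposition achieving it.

The largest bag has 4 vertices, giving width 3; this decomposition certifies tw(G) ≤ 3. On the other hand G contains the 4-clique {6, 7, 8, 9}. A clique must lie in a single bag of any decomposition, so no decomposition can have width below 3. Therefore the treewidth is 3.

Treewidth 3.
One optimal decomposition is:
Bags: B1 = {1, 2, 3, 6}  B2 = {2, 3, 6, 9}  B3 = {2, 6, 7, 9}  B4 = {6, 7, 8, 9}  B5 = {0, 2, 6, 7}  B6 = {2, 4, 6, 9}  B7 = {5, 6, 7, 9}
Tree: B1–B2, B2–B3, B3–B4, B3–B5, B3–B6, B4–B7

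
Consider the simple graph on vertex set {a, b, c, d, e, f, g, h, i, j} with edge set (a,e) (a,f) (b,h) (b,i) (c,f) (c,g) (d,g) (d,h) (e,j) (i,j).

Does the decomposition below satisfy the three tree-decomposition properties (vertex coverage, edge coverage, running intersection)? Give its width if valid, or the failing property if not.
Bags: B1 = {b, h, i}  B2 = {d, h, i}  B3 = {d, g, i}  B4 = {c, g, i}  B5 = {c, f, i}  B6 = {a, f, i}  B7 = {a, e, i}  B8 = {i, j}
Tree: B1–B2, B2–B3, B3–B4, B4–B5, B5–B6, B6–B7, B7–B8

A tree decomposition must satisfy three properties: every vertex lies in some bag; for every edge, both endpoints lie together in some bag; and for every vertex, the bags containing it form a connected subtree. Here edge (e,j) lies in no bag, so the decomposition is invalid.

No — edge (e,j) lies in no bag.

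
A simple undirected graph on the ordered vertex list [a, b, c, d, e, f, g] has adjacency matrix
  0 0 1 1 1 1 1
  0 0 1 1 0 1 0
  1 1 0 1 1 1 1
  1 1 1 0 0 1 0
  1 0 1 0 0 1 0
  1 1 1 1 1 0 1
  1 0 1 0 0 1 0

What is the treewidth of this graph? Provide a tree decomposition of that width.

Treewidth 3.
Bags: B1 = {a, c, f, g}  B2 = {a, c, d, f}  B3 = {b, c, d, f}  B4 = {a, c, e, f}
Tree: B1–B2, B2–B3, B2–B4

Every bag has size at most 4, so the width is 4 − 1 = 3 and tw(G) ≤ 3. On the other hand G contains the 4-clique {a, c, d, f}. A clique must lie in a single bag of any decomposition, so no decomposition can have width below 3. Therefore the treewidth is 3.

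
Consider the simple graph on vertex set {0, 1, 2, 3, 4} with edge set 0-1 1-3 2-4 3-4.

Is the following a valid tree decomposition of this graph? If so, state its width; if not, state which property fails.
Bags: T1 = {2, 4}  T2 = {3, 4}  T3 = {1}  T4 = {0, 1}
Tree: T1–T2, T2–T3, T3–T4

No — edge (3,1) lies in no bag.

A tree decomposition must satisfy three properties: every vertex lies in some bag; for every edge, both endpoints lie together in some bag; and for every vertex, the bags containing it form a connected subtree. Here edge (3,1) lies in no bag, so the decomposition is invalid.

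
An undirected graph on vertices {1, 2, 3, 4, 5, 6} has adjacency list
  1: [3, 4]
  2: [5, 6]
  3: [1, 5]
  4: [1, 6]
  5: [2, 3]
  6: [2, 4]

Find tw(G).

A width-2 tree decomposition is:
Bags: B1 = {1, 4, 6}  B2 = {1, 3, 6}  B3 = {3, 5, 6}  B4 = {2, 5, 6}
Tree: B1–B2, B2–B3, B3–B4
The largest bag has 3 vertices, giving width 2; this decomposition certifies tw(G) ≤ 2. The edges 6–4–1–3–5–2–6 form a cycle, so G is not a tree and its treewidth is at least 2. Therefore the treewidth is 2.

2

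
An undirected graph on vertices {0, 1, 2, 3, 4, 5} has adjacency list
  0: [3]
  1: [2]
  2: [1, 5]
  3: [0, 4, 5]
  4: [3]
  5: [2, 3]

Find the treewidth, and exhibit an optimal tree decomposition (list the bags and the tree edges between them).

Treewidth 1.
One optimal decomposition is:
Bags: B1 = {3, 4}  B2 = {3, 5}  B3 = {2, 5}  B4 = {0, 3}  B5 = {1, 2}
Tree: B1–B2, B2–B3, B1–B4, B3–B5

The largest bag has 2 vertices, giving width 1; this decomposition certifies tw(G) ≤ 1. G has an edge, so its treewidth is at least 1. Hence tw(G) = 1 exactly.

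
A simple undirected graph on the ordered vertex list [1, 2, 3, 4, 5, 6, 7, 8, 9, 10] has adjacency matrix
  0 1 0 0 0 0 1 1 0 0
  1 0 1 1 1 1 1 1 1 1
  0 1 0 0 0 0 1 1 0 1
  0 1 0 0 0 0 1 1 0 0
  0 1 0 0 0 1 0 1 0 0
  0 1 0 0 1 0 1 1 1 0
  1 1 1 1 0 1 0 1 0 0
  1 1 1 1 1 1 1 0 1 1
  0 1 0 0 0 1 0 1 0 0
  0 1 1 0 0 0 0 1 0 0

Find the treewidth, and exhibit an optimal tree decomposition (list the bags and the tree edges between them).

The largest bag has 4 vertices, giving width 3; this decomposition certifies tw(G) ≤ 3. Conversely, {2, 6, 8, 9} is a clique of size 4, and the vertices of any clique must share a bag in every tree decomposition; so some bag has ≥ 4 vertices and tw(G) ≥ 3. Therefore the treewidth is 3.

Treewidth 3.
One such decomposition:
Bags: B1 = {1, 2, 7, 8}  B2 = {2, 3, 7, 8}  B3 = {2, 6, 7, 8}  B4 = {2, 6, 8, 9}  B5 = {2, 5, 6, 8}  B6 = {2, 4, 7, 8}  B7 = {2, 3, 8, 10}
Tree: B1–B2, B2–B3, B3–B4, B4–B5, B2–B6, B2–B7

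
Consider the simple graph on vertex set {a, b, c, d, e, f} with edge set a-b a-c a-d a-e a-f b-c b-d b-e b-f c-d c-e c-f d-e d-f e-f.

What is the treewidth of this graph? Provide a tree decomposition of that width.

A single bag containing all 6 vertices is trivially a valid decomposition of width 5. Conversely, {a, b, c, d, e, f} is a clique of size 6, and the vertices of any clique must share a bag in every tree decomposition; so some bag has ≥ 6 vertices and tw(G) ≥ 5. Combining the bounds, tw(G) = 5.

Treewidth 5.
One such decomposition:
Bags: B1 = {a, b, c, d, e, f}
Tree: (single bag)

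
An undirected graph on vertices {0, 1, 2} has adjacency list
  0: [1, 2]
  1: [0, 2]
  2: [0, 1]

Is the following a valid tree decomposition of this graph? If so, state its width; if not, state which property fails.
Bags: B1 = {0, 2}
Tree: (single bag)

No — vertex 1 appears in no bag.

A tree decomposition must satisfy three properties: every vertex lies in some bag; for every edge, both endpoints lie together in some bag; and for every vertex, the bags containing it form a connected subtree. Here vertex 1 appears in no bag, so the decomposition is invalid.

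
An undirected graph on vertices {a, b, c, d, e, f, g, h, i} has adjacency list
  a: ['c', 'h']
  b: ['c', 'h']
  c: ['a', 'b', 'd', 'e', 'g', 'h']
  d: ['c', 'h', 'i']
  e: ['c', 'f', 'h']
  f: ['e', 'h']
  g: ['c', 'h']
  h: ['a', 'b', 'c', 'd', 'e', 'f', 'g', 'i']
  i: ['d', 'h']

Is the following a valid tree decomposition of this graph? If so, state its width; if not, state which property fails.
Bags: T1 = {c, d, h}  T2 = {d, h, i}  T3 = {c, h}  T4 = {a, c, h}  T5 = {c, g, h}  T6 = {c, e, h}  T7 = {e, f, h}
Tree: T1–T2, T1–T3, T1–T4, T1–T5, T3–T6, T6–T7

A tree decomposition must satisfy three properties: every vertex lies in some bag; for every edge, both endpoints lie together in some bag; and for every vertex, the bags containing it form a connected subtree. Here vertex b appears in no bag, so the decomposition is invalid.

No — vertex b appears in no bag.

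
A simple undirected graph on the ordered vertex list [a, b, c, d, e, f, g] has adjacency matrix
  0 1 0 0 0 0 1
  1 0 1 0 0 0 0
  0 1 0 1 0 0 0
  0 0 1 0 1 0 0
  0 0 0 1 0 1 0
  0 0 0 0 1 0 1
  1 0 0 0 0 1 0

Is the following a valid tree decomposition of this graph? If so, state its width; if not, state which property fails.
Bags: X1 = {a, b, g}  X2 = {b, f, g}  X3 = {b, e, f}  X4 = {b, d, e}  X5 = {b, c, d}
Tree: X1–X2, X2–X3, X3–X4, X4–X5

Every vertex of G appears in some bag (union = {a, b, c, d, e, f, g}); every edge is covered by a bag; and for each vertex v the set of bags containing v is connected in the bag tree. The decomposition is therefore valid. The largest bag has 3 vertices, so the width is 2.

Yes; width 2.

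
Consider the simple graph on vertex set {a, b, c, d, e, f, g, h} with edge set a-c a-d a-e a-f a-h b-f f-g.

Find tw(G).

1

A width-1 tree decomposition is:
Bags: B1 = {a, h}  B2 = {a, d}  B3 = {a, e}  B4 = {a, c}  B5 = {a, f}  B6 = {b, f}  B7 = {f, g}
Tree: B1–B2, B2–B3, B2–B4, B1–B5, B5–B6, B6–B7
Each bag holds 2 vertices, so the decomposition has width 1, which upper-bounds the treewidth. G has an edge, so its treewidth is at least 1. Hence tw(G) = 1 exactly.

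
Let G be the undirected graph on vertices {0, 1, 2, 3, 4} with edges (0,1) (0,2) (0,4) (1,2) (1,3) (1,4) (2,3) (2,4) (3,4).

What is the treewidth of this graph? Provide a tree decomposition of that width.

The largest bag has 4 vertices, giving width 3; this decomposition certifies tw(G) ≤ 3. Conversely, {0, 1, 2, 4} is a clique of size 4, and the vertices of any clique must share a bag in every tree decomposition; so some bag has ≥ 4 vertices and tw(G) ≥ 3. Hence tw(G) = 3 exactly.

Treewidth 3.
Bags: B1 = {0, 1, 2, 4}  B2 = {1, 2, 3, 4}
Tree: B1–B2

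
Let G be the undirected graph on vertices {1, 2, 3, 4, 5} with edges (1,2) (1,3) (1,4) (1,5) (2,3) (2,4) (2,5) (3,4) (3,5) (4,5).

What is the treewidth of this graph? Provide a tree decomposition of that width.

Treewidth 4.
Bags: B1 = {1, 2, 3, 4, 5}
Tree: (single bag)

With just one bag of size 5, the width is 5 − 1 = 4, so tw(G) ≤ 4. On the other hand G contains the 5-clique {1, 2, 3, 4, 5}. A clique must lie in a single bag of any decomposition, so no decomposition can have width below 4. The upper and lower bounds meet at 4, so that is the treewidth.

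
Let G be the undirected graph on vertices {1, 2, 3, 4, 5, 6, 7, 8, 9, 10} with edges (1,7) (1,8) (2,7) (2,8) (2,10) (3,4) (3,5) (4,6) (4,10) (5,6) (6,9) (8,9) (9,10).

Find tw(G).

2

A width-2 tree decomposition is:
Bags: B1 = {1, 2, 7}  B2 = {1, 2, 8}  B3 = {2, 8, 10}  B4 = {8, 9, 10}  B5 = {4, 9, 10}  B6 = {4, 6, 9}  B7 = {3, 4, 6}  B8 = {3, 5, 6}
Tree: B1–B2, B2–B3, B3–B4, B4–B5, B5–B6, B6–B7, B7–B8
Each bag holds 3 vertices, so the decomposition has width 2, which upper-bounds the treewidth. Since 7–1–8–2–7 is a cycle in G, G is not acyclic. Forests are exactly the graphs of treewidth ≤ 1, so tw(G) ≥ 2. Combining the bounds, tw(G) = 2.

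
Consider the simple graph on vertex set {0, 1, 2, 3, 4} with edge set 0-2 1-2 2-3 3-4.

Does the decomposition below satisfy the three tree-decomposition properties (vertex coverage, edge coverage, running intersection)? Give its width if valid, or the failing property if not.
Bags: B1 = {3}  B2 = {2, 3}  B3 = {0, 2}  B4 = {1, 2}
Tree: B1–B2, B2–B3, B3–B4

A tree decomposition must satisfy three properties: every vertex lies in some bag; for every edge, both endpoints lie together in some bag; and for every vertex, the bags containing it form a connected subtree. Here vertex 4 appears in no bag, so the decomposition is invalid.

No — vertex 4 appears in no bag.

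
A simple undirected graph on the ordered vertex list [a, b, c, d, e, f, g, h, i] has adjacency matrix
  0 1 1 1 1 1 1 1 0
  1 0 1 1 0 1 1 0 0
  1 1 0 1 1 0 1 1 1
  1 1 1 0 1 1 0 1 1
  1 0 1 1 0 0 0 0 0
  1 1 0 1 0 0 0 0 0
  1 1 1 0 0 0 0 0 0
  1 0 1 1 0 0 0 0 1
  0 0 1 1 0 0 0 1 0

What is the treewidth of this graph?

3

A width-3 tree decomposition is:
Bags: B1 = {a, b, c, d}  B2 = {a, c, d, h}  B3 = {a, b, d, f}  B4 = {a, b, c, g}  B5 = {a, c, d, e}  B6 = {c, d, h, i}
Tree: B1–B2, B1–B3, B1–B4, B2–B5, B2–B6
Every bag has size at most 4, so the width is 4 − 1 = 3 and tw(G) ≤ 3. For the lower bound, the 4 vertices {a, c, d, e} are pairwise adjacent, and any tree decomposition puts a clique entirely inside one bag — forcing width ≥ 3. The upper and lower bounds meet at 3, so that is the treewidth.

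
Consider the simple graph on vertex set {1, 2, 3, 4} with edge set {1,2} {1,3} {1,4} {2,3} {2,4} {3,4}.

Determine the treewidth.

A width-3 tree decomposition is:
Bags: B1 = {1, 2, 3, 4}
Tree: (single bag)
With just one bag of size 4, the width is 4 − 1 = 3, so tw(G) ≤ 3. On the other hand G contains the 4-clique {1, 2, 3, 4}. A clique must lie in a single bag of any decomposition, so no decomposition can have width below 3. The upper and lower bounds meet at 3, so that is the treewidth.

3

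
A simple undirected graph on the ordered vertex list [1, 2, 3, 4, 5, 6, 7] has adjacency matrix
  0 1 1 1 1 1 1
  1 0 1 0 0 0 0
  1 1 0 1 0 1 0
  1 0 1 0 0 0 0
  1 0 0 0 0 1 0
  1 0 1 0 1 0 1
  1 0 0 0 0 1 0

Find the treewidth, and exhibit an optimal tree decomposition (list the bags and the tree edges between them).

Each bag holds 3 vertices, so the decomposition has width 2, which upper-bounds the treewidth. Conversely, {1, 2, 3} is a clique of size 3, and the vertices of any clique must share a bag in every tree decomposition; so some bag has ≥ 3 vertices and tw(G) ≥ 2. Hence tw(G) = 2 exactly.

Treewidth 2.
Bags: B1 = {1, 6, 7}  B2 = {1, 3, 6}  B3 = {1, 5, 6}  B4 = {1, 3, 4}  B5 = {1, 2, 3}
Tree: B1–B2, B1–B3, B2–B4, B4–B5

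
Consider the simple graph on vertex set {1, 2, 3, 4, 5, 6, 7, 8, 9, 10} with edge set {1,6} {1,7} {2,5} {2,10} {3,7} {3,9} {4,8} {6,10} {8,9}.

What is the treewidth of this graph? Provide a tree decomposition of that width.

Treewidth 1.
Bags: B1 = {2, 5}  B2 = {2, 10}  B3 = {6, 10}  B4 = {1, 6}  B5 = {1, 7}  B6 = {3, 7}  B7 = {3, 9}  B8 = {8, 9}  B9 = {4, 8}
Tree: B1–B2, B2–B3, B3–B4, B4–B5, B5–B6, B6–B7, B7–B8, B8–B9

The largest bag has 2 vertices, giving width 1; this decomposition certifies tw(G) ≤ 1. Any graph with an edge has treewidth ≥ 1, and G has the edge 5–2. The upper and lower bounds meet at 1, so that is the treewidth.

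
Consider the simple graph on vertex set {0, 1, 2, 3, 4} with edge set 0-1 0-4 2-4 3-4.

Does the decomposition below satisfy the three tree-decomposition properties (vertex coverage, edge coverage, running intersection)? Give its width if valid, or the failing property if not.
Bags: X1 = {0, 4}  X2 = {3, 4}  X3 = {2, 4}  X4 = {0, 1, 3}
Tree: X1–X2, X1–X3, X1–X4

A tree decomposition must satisfy three properties: every vertex lies in some bag; for every edge, both endpoints lie together in some bag; and for every vertex, the bags containing it form a connected subtree. Here bags containing vertex 3 are not connected in the tree, so the decomposition is invalid.

No — bags containing vertex 3 are not connected in the tree.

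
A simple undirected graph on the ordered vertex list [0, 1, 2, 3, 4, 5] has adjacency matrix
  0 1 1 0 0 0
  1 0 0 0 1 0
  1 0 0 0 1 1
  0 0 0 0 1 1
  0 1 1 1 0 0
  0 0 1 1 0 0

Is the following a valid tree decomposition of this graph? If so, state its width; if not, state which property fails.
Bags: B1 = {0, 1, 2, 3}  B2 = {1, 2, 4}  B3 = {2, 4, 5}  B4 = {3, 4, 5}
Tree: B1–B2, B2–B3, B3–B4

No — bags containing vertex 3 are not connected in the tree.

A tree decomposition must satisfy three properties: every vertex lies in some bag; for every edge, both endpoints lie together in some bag; and for every vertex, the bags containing it form a connected subtree. Here bags containing vertex 3 are not connected in the tree, so the decomposition is invalid.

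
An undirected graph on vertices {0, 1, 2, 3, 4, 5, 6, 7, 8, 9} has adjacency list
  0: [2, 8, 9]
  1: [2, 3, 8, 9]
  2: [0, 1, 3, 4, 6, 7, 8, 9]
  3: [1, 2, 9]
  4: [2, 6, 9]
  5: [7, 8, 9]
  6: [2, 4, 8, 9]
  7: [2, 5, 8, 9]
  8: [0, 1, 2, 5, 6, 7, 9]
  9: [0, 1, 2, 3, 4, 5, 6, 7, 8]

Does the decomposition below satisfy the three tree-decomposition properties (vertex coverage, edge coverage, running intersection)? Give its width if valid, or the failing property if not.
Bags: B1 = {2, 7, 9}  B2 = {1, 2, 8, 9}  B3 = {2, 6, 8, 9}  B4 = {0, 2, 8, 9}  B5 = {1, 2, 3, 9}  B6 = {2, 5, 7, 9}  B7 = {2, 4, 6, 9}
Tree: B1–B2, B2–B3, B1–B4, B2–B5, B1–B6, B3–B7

No — edge (8,7) lies in no bag.

A tree decomposition must satisfy three properties: every vertex lies in some bag; for every edge, both endpoints lie together in some bag; and for every vertex, the bags containing it form a connected subtree. Here edge (8,7) lies in no bag, so the decomposition is invalid.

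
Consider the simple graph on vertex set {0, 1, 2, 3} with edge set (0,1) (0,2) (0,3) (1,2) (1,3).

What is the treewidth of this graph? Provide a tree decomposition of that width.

Each bag holds 3 vertices, so the decomposition has width 2, which upper-bounds the treewidth. Conversely, {0, 1, 2} is a clique of size 3, and the vertices of any clique must share a bag in every tree decomposition; so some bag has ≥ 3 vertices and tw(G) ≥ 2. Therefore the treewidth is 2.

Treewidth 2.
Bags: B1 = {0, 1, 2}  B2 = {0, 1, 3}
Tree: B1–B2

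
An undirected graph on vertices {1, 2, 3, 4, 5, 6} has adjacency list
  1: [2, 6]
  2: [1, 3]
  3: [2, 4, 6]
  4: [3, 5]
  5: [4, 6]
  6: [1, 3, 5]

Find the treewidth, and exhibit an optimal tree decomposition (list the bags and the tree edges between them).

Treewidth 2.
One such decomposition:
Bags: B1 = {1, 2, 3}  B2 = {1, 3, 6}  B3 = {3, 4, 6}  B4 = {4, 5, 6}
Tree: B1–B2, B2–B3, B3–B4

Each bag holds 3 vertices, so the decomposition has width 2, which upper-bounds the treewidth. The edges 2–1–6–3–2 form a cycle, so G is not a tree and its treewidth is at least 2. The upper and lower bounds meet at 2, so that is the treewidth.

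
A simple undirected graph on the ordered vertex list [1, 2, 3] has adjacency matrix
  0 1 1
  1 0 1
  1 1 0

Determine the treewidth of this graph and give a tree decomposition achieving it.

Treewidth 2.
One optimal decomposition is:
Bags: B1 = {1, 2, 3}
Tree: (single bag)

A single bag containing all 3 vertices is trivially a valid decomposition of width 2. For the lower bound, the 3 vertices {1, 2, 3} are pairwise adjacent, and any tree decomposition puts a clique entirely inside one bag — forcing width ≥ 2. Combining the bounds, tw(G) = 2.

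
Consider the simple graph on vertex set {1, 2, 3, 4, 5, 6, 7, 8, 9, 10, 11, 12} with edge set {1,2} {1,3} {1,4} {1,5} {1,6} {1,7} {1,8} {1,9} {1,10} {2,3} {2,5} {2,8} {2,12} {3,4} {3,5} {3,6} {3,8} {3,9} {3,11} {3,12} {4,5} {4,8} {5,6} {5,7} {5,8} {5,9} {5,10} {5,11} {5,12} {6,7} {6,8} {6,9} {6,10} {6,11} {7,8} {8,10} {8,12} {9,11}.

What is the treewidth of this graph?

4

A width-4 tree decomposition is:
Bags: B1 = {1, 3, 5, 6, 8}  B2 = {1, 2, 3, 5, 8}  B3 = {1, 5, 6, 8, 10}  B4 = {1, 3, 4, 5, 8}  B5 = {1, 5, 6, 7, 8}  B6 = {1, 3, 5, 6, 9}  B7 = {3, 5, 6, 9, 11}  B8 = {2, 3, 5, 8, 12}
Tree: B1–B2, B1–B3, B2–B4, B1–B5, B1–B6, B6–B7, B2–B8
Each bag holds 5 vertices, so the decomposition has width 4, which upper-bounds the treewidth. On the other hand G contains the 5-clique {1, 5, 6, 8, 10}. A clique must lie in a single bag of any decomposition, so no decomposition can have width below 4. The upper and lower bounds meet at 4, so that is the treewidth.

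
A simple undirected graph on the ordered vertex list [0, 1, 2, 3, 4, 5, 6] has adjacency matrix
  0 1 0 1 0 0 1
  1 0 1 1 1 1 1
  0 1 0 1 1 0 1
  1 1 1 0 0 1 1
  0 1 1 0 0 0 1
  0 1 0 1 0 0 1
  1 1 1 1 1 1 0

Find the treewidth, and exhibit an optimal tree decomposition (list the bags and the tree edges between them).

Treewidth 3.
One such decomposition:
Bags: B1 = {1, 2, 3, 6}  B2 = {1, 3, 5, 6}  B3 = {1, 2, 4, 6}  B4 = {0, 1, 3, 6}
Tree: B1–B2, B1–B3, B1–B4

Every bag has size at most 4, so the width is 4 − 1 = 3 and tw(G) ≤ 3. Conversely, {0, 1, 3, 6} is a clique of size 4, and the vertices of any clique must share a bag in every tree decomposition; so some bag has ≥ 4 vertices and tw(G) ≥ 3. Therefore the treewidth is 3.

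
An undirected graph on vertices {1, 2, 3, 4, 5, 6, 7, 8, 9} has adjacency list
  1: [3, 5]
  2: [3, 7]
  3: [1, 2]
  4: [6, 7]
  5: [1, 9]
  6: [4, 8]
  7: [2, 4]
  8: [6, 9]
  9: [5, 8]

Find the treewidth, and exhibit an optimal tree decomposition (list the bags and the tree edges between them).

Treewidth 2.
One such decomposition:
Bags: B1 = {6, 8, 9}  B2 = {5, 6, 9}  B3 = {1, 5, 6}  B4 = {1, 3, 6}  B5 = {2, 3, 6}  B6 = {2, 6, 7}  B7 = {4, 6, 7}
Tree: B1–B2, B2–B3, B3–B4, B4–B5, B5–B6, B6–B7

Each bag holds 3 vertices, so the decomposition has width 2, which upper-bounds the treewidth. The edges 6–8–9–5–1–3–2–7–4–6 form a cycle, so G is not a tree and its treewidth is at least 2. The upper and lower bounds meet at 2, so that is the treewidth.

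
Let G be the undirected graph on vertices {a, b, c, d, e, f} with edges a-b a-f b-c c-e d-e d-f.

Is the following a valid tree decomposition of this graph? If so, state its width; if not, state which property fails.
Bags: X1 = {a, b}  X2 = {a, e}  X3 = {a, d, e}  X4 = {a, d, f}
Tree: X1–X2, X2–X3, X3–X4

A tree decomposition must satisfy three properties: every vertex lies in some bag; for every edge, both endpoints lie together in some bag; and for every vertex, the bags containing it form a connected subtree. Here vertex c appears in no bag, so the decomposition is invalid.

No — vertex c appears in no bag.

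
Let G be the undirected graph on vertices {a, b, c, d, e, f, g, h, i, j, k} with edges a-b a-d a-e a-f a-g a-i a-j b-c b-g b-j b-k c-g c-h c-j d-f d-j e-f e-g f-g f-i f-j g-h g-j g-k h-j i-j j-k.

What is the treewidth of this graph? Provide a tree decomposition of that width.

The largest bag has 4 vertices, giving width 3; this decomposition certifies tw(G) ≤ 3. On the other hand G contains the 4-clique {a, d, f, j}. A clique must lie in a single bag of any decomposition, so no decomposition can have width below 3. Therefore the treewidth is 3.

Treewidth 3.
One such decomposition:
Bags: B1 = {a, b, g, j}  B2 = {b, c, g, j}  B3 = {b, g, j, k}  B4 = {c, g, h, j}  B5 = {a, f, g, j}  B6 = {a, e, f, g}  B7 = {a, d, f, j}  B8 = {a, f, i, j}
Tree: B1–B2, B2–B3, B2–B4, B1–B5, B5–B6, B5–B7, B7–B8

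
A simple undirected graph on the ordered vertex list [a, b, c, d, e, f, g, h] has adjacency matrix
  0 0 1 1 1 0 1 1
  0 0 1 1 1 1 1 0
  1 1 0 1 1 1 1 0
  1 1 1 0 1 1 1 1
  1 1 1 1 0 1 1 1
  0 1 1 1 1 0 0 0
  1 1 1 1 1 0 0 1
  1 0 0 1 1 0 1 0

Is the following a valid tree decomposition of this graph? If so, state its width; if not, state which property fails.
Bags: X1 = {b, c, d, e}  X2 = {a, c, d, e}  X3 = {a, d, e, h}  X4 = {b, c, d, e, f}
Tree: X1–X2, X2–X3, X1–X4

A tree decomposition must satisfy three properties: every vertex lies in some bag; for every edge, both endpoints lie together in some bag; and for every vertex, the bags containing it form a connected subtree. Here vertex g appears in no bag, so the decomposition is invalid.

No — vertex g appears in no bag.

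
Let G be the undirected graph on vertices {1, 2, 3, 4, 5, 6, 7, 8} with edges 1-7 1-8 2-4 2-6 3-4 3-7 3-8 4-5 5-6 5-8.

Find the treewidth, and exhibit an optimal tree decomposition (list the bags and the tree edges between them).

Treewidth 2.
One optimal decomposition is:
Bags: B1 = {2, 4, 6}  B2 = {4, 5, 6}  B3 = {3, 4, 5}  B4 = {3, 5, 8}  B5 = {3, 7, 8}  B6 = {1, 7, 8}
Tree: B1–B2, B2–B3, B3–B4, B4–B5, B5–B6

Every bag has size at most 3, so the width is 3 − 1 = 2 and tw(G) ≤ 2. For the lower bound, G contains the cycle 2–6–5–4–2, so G is not a forest; only forests have treewidth ≤ 1, hence tw(G) ≥ 2. Therefore the treewidth is 2.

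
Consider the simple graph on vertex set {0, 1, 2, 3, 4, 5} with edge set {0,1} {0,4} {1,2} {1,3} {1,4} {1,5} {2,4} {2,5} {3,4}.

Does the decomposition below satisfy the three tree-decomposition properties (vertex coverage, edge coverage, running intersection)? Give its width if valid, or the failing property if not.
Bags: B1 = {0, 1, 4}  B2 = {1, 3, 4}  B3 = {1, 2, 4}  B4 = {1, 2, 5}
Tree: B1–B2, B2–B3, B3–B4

Checking the three conditions: (i) the bags cover all of {0, 1, 2, 3, 4, 5}; (ii) for each edge, some bag contains both endpoints; (iii) the bags containing any fixed vertex form a subtree. All hold, so the decomposition is valid with width 3 − 1 = 2.

Yes; width 2.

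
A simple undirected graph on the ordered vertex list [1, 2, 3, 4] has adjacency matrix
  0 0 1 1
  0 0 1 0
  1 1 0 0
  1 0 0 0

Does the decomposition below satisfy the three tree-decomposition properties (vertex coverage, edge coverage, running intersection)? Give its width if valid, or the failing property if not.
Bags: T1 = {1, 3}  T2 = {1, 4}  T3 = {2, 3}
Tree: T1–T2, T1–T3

Yes; width 1.

Checking the three conditions: (i) the bags cover all of {1, 2, 3, 4}; (ii) for each edge, some bag contains both endpoints; (iii) the bags containing any fixed vertex form a subtree. All hold, so the decomposition is valid with width 2 − 1 = 1.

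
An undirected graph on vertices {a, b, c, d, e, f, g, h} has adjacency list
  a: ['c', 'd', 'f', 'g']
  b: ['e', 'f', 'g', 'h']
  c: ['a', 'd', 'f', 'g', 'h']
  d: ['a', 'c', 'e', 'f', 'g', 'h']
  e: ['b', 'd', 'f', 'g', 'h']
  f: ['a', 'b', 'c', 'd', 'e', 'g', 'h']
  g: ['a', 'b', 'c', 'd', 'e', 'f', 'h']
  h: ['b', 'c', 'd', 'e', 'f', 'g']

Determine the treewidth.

A width-4 tree decomposition is:
Bags: B1 = {b, e, f, g, h}  B2 = {d, e, f, g, h}  B3 = {c, d, f, g, h}  B4 = {a, c, d, f, g}
Tree: B1–B2, B2–B3, B3–B4
Every bag has size at most 5, so the width is 5 − 1 = 4 and tw(G) ≤ 4. For the lower bound, the 5 vertices {d, e, f, g, h} are pairwise adjacent, and any tree decomposition puts a clique entirely inside one bag — forcing width ≥ 4. Therefore the treewidth is 4.

4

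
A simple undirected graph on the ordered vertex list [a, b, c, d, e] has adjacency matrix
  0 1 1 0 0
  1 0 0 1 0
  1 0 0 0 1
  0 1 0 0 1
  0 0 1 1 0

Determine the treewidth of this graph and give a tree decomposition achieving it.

Every bag has size at most 3, so the width is 3 − 1 = 2 and tw(G) ≤ 2. For the lower bound, G contains the cycle c–e–d–b–a–c, so G is not a forest; only forests have treewidth ≤ 1, hence tw(G) ≥ 2. The upper and lower bounds meet at 2, so that is the treewidth.

Treewidth 2.
Bags: B1 = {c, d, e}  B2 = {b, c, d}  B3 = {a, b, c}
Tree: B1–B2, B2–B3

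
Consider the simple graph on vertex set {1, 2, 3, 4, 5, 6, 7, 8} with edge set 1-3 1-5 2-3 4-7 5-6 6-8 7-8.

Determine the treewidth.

A width-1 tree decomposition is:
Bags: B1 = {4, 7}  B2 = {7, 8}  B3 = {6, 8}  B4 = {5, 6}  B5 = {1, 5}  B6 = {1, 3}  B7 = {2, 3}
Tree: B1–B2, B2–B3, B3–B4, B4–B5, B5–B6, B6–B7
Every bag has size at most 2, so the width is 2 − 1 = 1 and tw(G) ≤ 1. Since G has at least one edge (e.g. 4–7), it is not an edgeless graph, so tw(G) ≥ 1. The upper and lower bounds meet at 1, so that is the treewidth.

1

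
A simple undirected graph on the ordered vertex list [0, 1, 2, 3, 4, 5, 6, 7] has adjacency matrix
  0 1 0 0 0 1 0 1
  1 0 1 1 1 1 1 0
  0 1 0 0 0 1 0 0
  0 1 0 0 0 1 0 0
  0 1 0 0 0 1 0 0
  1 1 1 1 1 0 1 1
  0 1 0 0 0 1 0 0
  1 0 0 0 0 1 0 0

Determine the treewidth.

2

A width-2 tree decomposition is:
Bags: B1 = {1, 2, 5}  B2 = {0, 1, 5}  B3 = {0, 5, 7}  B4 = {1, 4, 5}  B5 = {1, 3, 5}  B6 = {1, 5, 6}
Tree: B1–B2, B2–B3, B2–B4, B4–B5, B5–B6
Each bag holds 3 vertices, so the decomposition has width 2, which upper-bounds the treewidth. For the lower bound, the 3 vertices {0, 1, 5} are pairwise adjacent, and any tree decomposition puts a clique entirely inside one bag — forcing width ≥ 2. Therefore the treewidth is 2.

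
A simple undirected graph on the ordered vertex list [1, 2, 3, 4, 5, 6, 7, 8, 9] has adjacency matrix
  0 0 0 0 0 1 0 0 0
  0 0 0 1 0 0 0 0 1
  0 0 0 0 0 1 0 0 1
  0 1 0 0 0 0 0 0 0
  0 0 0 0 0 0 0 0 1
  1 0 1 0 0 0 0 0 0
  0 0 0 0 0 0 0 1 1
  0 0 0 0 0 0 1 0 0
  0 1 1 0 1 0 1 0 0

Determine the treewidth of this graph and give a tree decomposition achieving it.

Treewidth 1.
Bags: B1 = {3, 9}  B2 = {2, 9}  B3 = {5, 9}  B4 = {3, 6}  B5 = {2, 4}  B6 = {7, 9}  B7 = {1, 6}  B8 = {7, 8}
Tree: B1–B2, B1–B3, B1–B4, B2–B5, B3–B6, B4–B7, B6–B8

Each bag holds 2 vertices, so the decomposition has width 1, which upper-bounds the treewidth. Any graph with an edge has treewidth ≥ 1, and G has the edge 3–9. Hence tw(G) = 1 exactly.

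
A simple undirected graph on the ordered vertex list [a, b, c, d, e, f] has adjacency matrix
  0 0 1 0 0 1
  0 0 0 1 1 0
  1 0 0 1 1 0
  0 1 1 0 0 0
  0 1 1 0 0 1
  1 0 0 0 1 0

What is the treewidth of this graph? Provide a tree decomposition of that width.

Treewidth 2.
One optimal decomposition is:
Bags: B1 = {b, c, d}  B2 = {b, c, e}  B3 = {a, c, e}  B4 = {a, e, f}
Tree: B1–B2, B2–B3, B3–B4

The largest bag has 3 vertices, giving width 2; this decomposition certifies tw(G) ≤ 2. For the lower bound, G contains the cycle d–b–e–c–d, so G is not a forest; only forests have treewidth ≤ 1, hence tw(G) ≥ 2. Hence tw(G) = 2 exactly.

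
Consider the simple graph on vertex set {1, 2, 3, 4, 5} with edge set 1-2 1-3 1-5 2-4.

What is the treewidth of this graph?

1

A width-1 tree decomposition is:
Bags: B1 = {1, 3}  B2 = {1, 5}  B3 = {1, 2}  B4 = {2, 4}
Tree: B1–B2, B2–B3, B3–B4
Each bag holds 2 vertices, so the decomposition has width 1, which upper-bounds the treewidth. G has an edge, so its treewidth is at least 1. Hence tw(G) = 1 exactly.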